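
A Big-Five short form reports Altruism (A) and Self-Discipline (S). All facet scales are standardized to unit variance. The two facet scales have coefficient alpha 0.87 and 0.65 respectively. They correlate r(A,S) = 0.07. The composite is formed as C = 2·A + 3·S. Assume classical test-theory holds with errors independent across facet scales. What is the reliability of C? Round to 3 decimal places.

0.735

Var(C) = 2² + 3² + 2·[6·0.07] = 13 + 0.84 = 13.84.
With uncorrelated errors the cross-covariances are all true-score covariance, so they carry over unchanged; only the diagonal terms shrink to ρᵢσᵢ².
True-score variance = [2²·0.87 + 3²·0.65] + 0.84 = 9.33 + 0.84 = 10.17.
Reliability = 10.17 / 13.84 = 0.735.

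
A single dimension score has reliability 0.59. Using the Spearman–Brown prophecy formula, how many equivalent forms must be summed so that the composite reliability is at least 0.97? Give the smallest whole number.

k ≥ ρ*(1−ρ₁)/(ρ₁(1−ρ*)) = 0.97·0.41 / (0.59·0.03) = 22.469.
Smallest integer k = 23.

23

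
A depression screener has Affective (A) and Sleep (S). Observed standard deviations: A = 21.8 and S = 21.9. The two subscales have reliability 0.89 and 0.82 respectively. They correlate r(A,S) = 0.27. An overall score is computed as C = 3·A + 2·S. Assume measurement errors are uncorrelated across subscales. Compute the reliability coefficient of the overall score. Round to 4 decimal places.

0.8946

Var(C) = 3²·21.8² + 2²·21.9² + 2·[6·21.8·21.9·0.27] = 6195.6 + 1546.84 = 7742.44.
Under uncorrelated errors the observed covariances equal the true-score covariances, so only the own-variance terms attenuate.
True-score variance = [3²·21.8²·0.89 + 2²·21.9²·0.82] + 1546.84 = 5379.79 + 1546.84 = 6926.63.
Reliability = 6926.63 / 7742.44 = 0.8946.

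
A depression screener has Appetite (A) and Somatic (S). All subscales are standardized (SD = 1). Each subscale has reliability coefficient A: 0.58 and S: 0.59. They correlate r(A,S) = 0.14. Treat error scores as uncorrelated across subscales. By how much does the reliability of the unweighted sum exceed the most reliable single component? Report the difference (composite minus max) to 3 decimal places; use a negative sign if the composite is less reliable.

0.046

Var(sum) = 2 + 0.28 = 2.28; true-score variance = 1.17 + 0.28 = 1.45; composite reliability = 0.6360.
Max component reliability = 0.5900.
Difference = 0.6360 − 0.5900 = 0.046.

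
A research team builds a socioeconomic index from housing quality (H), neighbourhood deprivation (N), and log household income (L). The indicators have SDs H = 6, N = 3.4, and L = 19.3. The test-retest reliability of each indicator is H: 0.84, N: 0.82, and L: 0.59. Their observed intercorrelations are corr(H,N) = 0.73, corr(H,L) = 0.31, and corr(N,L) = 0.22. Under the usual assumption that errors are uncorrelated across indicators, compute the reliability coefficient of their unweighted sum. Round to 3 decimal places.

0.708

Var(H+N+L) = 6² + 3.4² + 19.3² + 2·[6·3.4·0.73 + 6·19.3·0.31 + 3.4·19.3·0.22] = 420.05 + 130.453 = 550.503.
Under uncorrelated errors the observed covariances equal the true-score covariances, so only the own-variance terms attenuate.
True-score variance = [6²·0.84 + 3.4²·0.82 + 19.3²·0.59] + 130.453 = 259.488 + 130.453 = 389.941.
Reliability = 389.941 / 550.503 = 0.708.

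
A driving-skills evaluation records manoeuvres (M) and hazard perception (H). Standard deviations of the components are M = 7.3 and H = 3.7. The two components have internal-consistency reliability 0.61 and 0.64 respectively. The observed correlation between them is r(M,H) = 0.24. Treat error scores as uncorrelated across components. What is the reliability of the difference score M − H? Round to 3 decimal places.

0.524

Var(M−H) = 7.3² + 3.7² − 2·7.3·3.7·0.24 = 66.98 − 12.9648 = 54.0152.
With uncorrelated errors the cross-covariances are all true-score covariance, so they carry over unchanged; only the diagonal terms shrink to ρᵢσᵢ².
True-score variance = [7.3²·0.61 + 3.7²·0.64] − 12.9648 = 41.2685 − 12.9648 = 28.3037.
Reliability = 28.3037 / 54.0152 = 0.524.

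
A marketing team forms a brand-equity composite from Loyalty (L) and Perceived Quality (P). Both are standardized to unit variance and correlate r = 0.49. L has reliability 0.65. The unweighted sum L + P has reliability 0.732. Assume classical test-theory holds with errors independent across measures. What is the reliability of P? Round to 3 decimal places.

0.551

Var(L+P) = 2 + 2·0.49 = 2.980.
True-score variance = ρ_L + ρ_P + 2·0.49, so 0.732 = (0.65 + ρ_P + 0.98) / 2.980.
ρ_P = 0.732·2.980 − 0.65 − 0.98 = 0.551.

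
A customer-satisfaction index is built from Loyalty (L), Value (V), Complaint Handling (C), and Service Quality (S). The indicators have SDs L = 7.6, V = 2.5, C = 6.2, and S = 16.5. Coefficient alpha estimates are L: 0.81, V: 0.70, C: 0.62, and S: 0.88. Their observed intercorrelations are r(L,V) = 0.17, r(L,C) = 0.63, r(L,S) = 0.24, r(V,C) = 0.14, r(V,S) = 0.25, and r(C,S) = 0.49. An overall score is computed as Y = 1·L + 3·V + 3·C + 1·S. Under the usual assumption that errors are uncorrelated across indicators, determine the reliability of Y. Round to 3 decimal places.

Var(Y) = 7.6² + 3²·2.5² + 3²·6.2² + 16.5² + 2·[3·7.6·2.5·0.17 + 3·7.6·6.2·0.63 + 7.6·16.5·0.24 + 9·2.5·6.2·0.14 + 3·2.5·16.5·0.25 + 3·6.2·16.5·0.49] = 732.22 + 659.383 = 1391.6.
Under uncorrelated errors the observed covariances equal the true-score covariances, so only the own-variance terms attenuate.
True-score variance = [7.6²·0.81 + 3²·2.5²·0.70 + 3²·6.2²·0.62 + 16.5²·0.88] + 659.383 = 540.236 + 659.383 = 1199.62.
Reliability = 1199.62 / 1391.6 = 0.862.

0.862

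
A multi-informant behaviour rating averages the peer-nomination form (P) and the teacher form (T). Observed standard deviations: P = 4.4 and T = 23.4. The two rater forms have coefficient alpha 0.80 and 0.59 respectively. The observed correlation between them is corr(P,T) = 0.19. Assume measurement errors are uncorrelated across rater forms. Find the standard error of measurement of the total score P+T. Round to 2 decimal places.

Var(total) = 566.92 + 39.1248 = 606.045.
True-score variance = 338.548 + 39.1248 = 377.673, so reliability = 0.6232.
Error variance = 606.045 − 377.673 = 228.372; SEM = √228.372 = 15.11.

15.11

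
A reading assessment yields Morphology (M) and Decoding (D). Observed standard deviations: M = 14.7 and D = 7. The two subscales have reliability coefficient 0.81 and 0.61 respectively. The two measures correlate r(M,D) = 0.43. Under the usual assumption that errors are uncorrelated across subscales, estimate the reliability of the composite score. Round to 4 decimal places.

0.8298

Var(M+D) = 14.7² + 7² + 2·[14.7·7·0.43] = 265.09 + 88.494 = 353.584.
With uncorrelated errors the cross-covariances are all true-score covariance, so they carry over unchanged; only the diagonal terms shrink to ρᵢσᵢ².
True-score variance = [14.7²·0.81 + 7²·0.61] + 88.494 = 204.923 + 88.494 = 293.417.
Reliability = 293.417 / 353.584 = 0.8298.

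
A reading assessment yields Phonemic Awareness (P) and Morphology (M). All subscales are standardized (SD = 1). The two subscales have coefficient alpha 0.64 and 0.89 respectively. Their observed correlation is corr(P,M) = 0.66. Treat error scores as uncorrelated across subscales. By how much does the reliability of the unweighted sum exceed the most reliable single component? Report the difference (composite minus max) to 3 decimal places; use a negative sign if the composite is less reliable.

Var(sum) = 2 + 1.32 = 3.32; true-score variance = 1.53 + 1.32 = 2.85; composite reliability = 0.8584.
Max component reliability = 0.8900.
Difference = 0.8584 − 0.8900 = -0.032.

-0.032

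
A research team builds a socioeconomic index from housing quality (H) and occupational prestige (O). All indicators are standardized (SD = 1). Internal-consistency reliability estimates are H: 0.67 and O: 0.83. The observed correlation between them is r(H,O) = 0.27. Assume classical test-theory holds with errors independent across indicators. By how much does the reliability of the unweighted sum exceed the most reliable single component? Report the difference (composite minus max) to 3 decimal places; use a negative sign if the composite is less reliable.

Var(sum) = 2 + 0.54 = 2.54; true-score variance = 1.5 + 0.54 = 2.04; composite reliability = 0.8031.
Max component reliability = 0.8300.
Difference = 0.8031 − 0.8300 = -0.027.

-0.027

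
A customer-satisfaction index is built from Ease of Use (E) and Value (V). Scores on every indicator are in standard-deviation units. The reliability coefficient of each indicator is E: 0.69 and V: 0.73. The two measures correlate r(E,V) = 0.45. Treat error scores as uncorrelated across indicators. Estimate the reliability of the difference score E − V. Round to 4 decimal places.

0.4727

Var(E−V) = 1 + 1 − 2·0.45 = 2 − 0.9 = 1.1.
With uncorrelated errors the cross-covariances are all true-score covariance, so they carry over unchanged; only the diagonal terms shrink to ρᵢσᵢ².
True-score variance = [0.69 + 0.73] − 0.9 = 1.42 − 0.9 = 0.52.
Reliability = 0.52 / 1.1 = 0.4727.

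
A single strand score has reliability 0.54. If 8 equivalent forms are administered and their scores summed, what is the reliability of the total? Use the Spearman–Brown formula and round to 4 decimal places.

0.9038

ρ_k = kρ / (1 + (k−1)ρ) = 8·0.54 / (1 + 7·0.54) = 4.320 / 4.780 = 0.9038.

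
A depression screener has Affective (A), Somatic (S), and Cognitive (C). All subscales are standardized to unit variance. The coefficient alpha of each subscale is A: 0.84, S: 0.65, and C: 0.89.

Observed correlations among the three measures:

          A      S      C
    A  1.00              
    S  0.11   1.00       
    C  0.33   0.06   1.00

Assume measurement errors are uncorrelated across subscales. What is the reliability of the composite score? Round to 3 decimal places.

0.845

Var(A+S+C) = 3 + 2·[0.11 + 0.33 + 0.06] = 3 + 1 = 4.
With uncorrelated errors the cross-covariances are all true-score covariance, so they carry over unchanged; only the diagonal terms shrink to ρᵢσᵢ².
True-score variance = [0.84 + 0.65 + 0.89] + 1 = 2.38 + 1 = 3.38.
Reliability = 3.38 / 4 = 0.845.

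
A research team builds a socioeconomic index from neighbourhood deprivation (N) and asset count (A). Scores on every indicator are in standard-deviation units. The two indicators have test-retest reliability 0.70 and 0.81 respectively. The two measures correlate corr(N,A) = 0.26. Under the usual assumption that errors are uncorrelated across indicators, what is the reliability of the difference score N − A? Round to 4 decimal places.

Var(N−A) = 1 + 1 − 2·0.26 = 2 − 0.52 = 1.48.
Under uncorrelated errors the observed covariances equal the true-score covariances, so only the own-variance terms attenuate.
True-score variance = [0.70 + 0.81] − 0.52 = 1.51 − 0.52 = 0.99.
Reliability = 0.99 / 1.48 = 0.6689.

0.6689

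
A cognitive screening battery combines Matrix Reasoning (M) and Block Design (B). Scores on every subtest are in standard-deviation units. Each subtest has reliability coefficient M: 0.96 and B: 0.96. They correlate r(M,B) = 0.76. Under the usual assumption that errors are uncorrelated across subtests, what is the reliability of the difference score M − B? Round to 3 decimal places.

Var(M−B) = 1 + 1 − 2·0.76 = 2 − 1.52 = 0.48.
Because errors are independent across components, Cov(Tᵢ,Tⱼ) = Cov(Xᵢ,Xⱼ); the off-diagonal part of the true-score variance is the same as above.
True-score variance = [0.96 + 0.96] − 1.52 = 1.92 − 1.52 = 0.4.
Reliability = 0.4 / 0.48 = 0.833.

0.833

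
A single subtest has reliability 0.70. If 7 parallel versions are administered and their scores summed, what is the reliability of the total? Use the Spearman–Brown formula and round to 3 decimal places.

ρ_k = kρ / (1 + (k−1)ρ) = 7·0.70 / (1 + 6·0.70) = 4.900 / 5.200 = 0.942.

0.942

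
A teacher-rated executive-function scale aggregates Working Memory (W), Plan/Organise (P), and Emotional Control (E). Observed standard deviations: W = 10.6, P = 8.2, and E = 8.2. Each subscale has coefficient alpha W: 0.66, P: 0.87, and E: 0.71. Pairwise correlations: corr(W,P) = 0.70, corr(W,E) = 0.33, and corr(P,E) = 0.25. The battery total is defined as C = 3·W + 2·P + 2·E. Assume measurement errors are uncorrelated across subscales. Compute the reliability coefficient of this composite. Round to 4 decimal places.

Var(C) = 3²·10.6² + 2²·8.2² + 2²·8.2² + 2·[6·10.6·8.2·0.70 + 6·10.6·8.2·0.33 + 4·8.2·8.2·0.25] = 1549.16 + 1208.81 = 2757.97.
Under uncorrelated errors the observed covariances equal the true-score covariances, so only the own-variance terms attenuate.
True-score variance = [3²·10.6²·0.66 + 2²·8.2²·0.87 + 2²·8.2²·0.71] + 1208.81 = 1092.38 + 1208.81 = 2301.19.
Reliability = 2301.19 / 2757.97 = 0.8344.

0.8344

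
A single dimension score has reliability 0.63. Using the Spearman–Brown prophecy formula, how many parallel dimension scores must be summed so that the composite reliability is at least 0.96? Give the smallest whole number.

15

k ≥ ρ*(1−ρ₁)/(ρ₁(1−ρ*)) = 0.96·0.37 / (0.63·0.04) = 14.095.
Smallest integer k = 15.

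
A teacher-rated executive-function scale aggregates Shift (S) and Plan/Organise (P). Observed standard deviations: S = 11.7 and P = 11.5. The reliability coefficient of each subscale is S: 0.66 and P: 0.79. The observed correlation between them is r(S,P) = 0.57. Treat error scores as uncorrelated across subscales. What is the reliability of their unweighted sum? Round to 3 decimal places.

Var(S+P) = 11.7² + 11.5² + 2·[11.7·11.5·0.57] = 269.14 + 153.387 = 422.527.
With uncorrelated errors the cross-covariances are all true-score covariance, so they carry over unchanged; only the diagonal terms shrink to ρᵢσᵢ².
True-score variance = [11.7²·0.66 + 11.5²·0.79] + 153.387 = 194.825 + 153.387 = 348.212.
Reliability = 348.212 / 422.527 = 0.824.

0.824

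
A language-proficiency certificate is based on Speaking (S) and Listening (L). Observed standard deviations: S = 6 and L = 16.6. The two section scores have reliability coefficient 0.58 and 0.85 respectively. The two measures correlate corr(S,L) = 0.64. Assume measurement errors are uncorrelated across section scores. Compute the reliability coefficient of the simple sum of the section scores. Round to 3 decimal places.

Var(S+L) = 6² + 16.6² + 2·[6·16.6·0.64] = 311.56 + 127.488 = 439.048.
Because errors are independent across components, Cov(Tᵢ,Tⱼ) = Cov(Xᵢ,Xⱼ); the off-diagonal part of the true-score variance is the same as above.
True-score variance = [6²·0.58 + 16.6²·0.85] + 127.488 = 255.106 + 127.488 = 382.594.
Reliability = 382.594 / 439.048 = 0.871.

0.871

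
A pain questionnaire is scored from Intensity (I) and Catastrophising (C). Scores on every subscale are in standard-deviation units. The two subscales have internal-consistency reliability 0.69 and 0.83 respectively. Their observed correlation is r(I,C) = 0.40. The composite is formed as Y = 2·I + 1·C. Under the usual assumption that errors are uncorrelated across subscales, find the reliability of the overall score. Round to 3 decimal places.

Var(Y) = 2² + 1 + 2·[2·0.40] = 5 + 1.6 = 6.6.
Under uncorrelated errors the observed covariances equal the true-score covariances, so only the own-variance terms attenuate.
True-score variance = [2²·0.69 + 0.83] + 1.6 = 3.59 + 1.6 = 5.19.
Reliability = 5.19 / 6.6 = 0.786.

0.786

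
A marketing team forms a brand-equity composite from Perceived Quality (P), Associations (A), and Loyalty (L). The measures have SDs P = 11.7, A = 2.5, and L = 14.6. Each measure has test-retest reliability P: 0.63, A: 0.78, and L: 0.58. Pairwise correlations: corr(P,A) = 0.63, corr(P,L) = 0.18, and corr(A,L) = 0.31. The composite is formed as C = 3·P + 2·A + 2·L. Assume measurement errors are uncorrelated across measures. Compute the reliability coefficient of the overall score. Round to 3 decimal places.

Var(C) = 3²·11.7² + 2²·2.5² + 2²·14.6² + 2·[6·11.7·2.5·0.63 + 6·11.7·14.6·0.18 + 4·2.5·14.6·0.31] = 2109.65 + 680.621 = 2790.27.
Under uncorrelated errors the observed covariances equal the true-score covariances, so only the own-variance terms attenuate.
True-score variance = [3²·11.7²·0.63 + 2²·2.5²·0.78 + 2²·14.6²·0.58] + 680.621 = 1290.2 + 680.621 = 1970.82.
Reliability = 1970.82 / 2790.27 = 0.706.

0.706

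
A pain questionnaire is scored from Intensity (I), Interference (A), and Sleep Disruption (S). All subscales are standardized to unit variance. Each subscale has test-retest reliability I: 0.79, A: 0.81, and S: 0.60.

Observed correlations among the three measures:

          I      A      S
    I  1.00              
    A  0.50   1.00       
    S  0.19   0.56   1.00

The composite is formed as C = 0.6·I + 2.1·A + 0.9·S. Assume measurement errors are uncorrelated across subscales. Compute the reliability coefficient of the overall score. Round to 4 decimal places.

0.8649

Var(C) = 0.6² + 2.1² + 0.9² + 2·[1.26·0.50 + 0.54·0.19 + 1.89·0.56] = 5.58 + 3.582 = 9.162.
With uncorrelated errors the cross-covariances are all true-score covariance, so they carry over unchanged; only the diagonal terms shrink to ρᵢσᵢ².
True-score variance = [0.6²·0.79 + 2.1²·0.81 + 0.9²·0.60] + 3.582 = 4.3425 + 3.582 = 7.9245.
Reliability = 7.9245 / 9.162 = 0.8649.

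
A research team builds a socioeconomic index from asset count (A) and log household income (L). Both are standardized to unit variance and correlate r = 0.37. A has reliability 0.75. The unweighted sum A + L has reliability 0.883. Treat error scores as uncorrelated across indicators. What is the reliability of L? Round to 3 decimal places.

Var(A+L) = 2 + 2·0.37 = 2.740.
True-score variance = ρ_A + ρ_L + 2·0.37, so 0.883 = (0.75 + ρ_L + 0.74) / 2.740.
ρ_L = 0.883·2.740 − 0.75 − 0.74 = 0.929.

0.929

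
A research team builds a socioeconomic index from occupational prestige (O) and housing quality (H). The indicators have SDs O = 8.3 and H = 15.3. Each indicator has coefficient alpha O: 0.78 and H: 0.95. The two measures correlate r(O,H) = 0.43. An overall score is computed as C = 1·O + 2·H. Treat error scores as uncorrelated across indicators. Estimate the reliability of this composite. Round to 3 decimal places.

0.949

Var(C) = 8.3² + 2²·15.3² + 2·[2·8.3·15.3·0.43] = 1005.25 + 218.423 = 1223.67.
Under uncorrelated errors the observed covariances equal the true-score covariances, so only the own-variance terms attenuate.
True-score variance = [8.3²·0.78 + 2²·15.3²·0.95] + 218.423 = 943.276 + 218.423 = 1161.7.
Reliability = 1161.7 / 1223.67 = 0.949.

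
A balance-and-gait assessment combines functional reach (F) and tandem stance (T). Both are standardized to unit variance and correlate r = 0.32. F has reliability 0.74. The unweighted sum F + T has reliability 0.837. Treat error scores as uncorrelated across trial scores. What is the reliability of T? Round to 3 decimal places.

Var(F+T) = 2 + 2·0.32 = 2.640.
True-score variance = ρ_F + ρ_T + 2·0.32, so 0.837 = (0.74 + ρ_T + 0.64) / 2.640.
ρ_T = 0.837·2.640 − 0.74 − 0.64 = 0.830.

0.830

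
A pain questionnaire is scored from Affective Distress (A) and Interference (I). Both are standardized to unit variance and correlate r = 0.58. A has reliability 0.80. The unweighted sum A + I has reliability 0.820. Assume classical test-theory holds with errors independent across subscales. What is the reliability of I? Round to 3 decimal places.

0.631

Var(A+I) = 2 + 2·0.58 = 3.160.
True-score variance = ρ_A + ρ_I + 2·0.58, so 0.820 = (0.80 + ρ_I + 1.16) / 3.160.
ρ_I = 0.820·3.160 − 0.80 − 1.16 = 0.631.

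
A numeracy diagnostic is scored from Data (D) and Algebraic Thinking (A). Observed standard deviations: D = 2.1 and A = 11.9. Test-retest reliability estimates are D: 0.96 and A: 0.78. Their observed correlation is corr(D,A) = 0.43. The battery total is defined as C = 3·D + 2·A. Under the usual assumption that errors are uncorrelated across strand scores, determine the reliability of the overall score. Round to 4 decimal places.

0.8283

Var(C) = 3²·2.1² + 2²·11.9² + 2·[6·2.1·11.9·0.43] = 606.13 + 128.948 = 735.078.
With uncorrelated errors the cross-covariances are all true-score covariance, so they carry over unchanged; only the diagonal terms shrink to ρᵢσᵢ².
True-score variance = [3²·2.1²·0.96 + 2²·11.9²·0.78] + 128.948 = 479.926 + 128.948 = 608.874.
Reliability = 608.874 / 735.078 = 0.8283.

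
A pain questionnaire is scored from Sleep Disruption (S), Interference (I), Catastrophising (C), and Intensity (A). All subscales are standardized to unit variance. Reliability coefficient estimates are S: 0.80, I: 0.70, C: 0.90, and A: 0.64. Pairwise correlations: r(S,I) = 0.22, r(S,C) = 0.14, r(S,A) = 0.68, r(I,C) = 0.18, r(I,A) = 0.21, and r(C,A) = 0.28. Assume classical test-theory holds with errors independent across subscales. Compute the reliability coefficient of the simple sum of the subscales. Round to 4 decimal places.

Var(S+I+C+A) = 4 + 2·[0.22 + 0.14 + 0.68 + 0.18 + 0.21 + 0.28] = 4 + 3.42 = 7.42.
With uncorrelated errors the cross-covariances are all true-score covariance, so they carry over unchanged; only the diagonal terms shrink to ρᵢσᵢ².
True-score variance = [0.80 + 0.70 + 0.90 + 0.64] + 3.42 = 3.04 + 3.42 = 6.46.
Reliability = 6.46 / 7.42 = 0.8706.

0.8706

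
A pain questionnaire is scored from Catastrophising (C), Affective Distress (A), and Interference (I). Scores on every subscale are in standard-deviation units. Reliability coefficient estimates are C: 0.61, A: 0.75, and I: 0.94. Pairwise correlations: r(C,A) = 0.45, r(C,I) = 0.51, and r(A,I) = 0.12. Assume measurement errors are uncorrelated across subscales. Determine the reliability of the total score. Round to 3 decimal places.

0.864

Var(C+A+I) = 3 + 2·[0.45 + 0.51 + 0.12] = 3 + 2.16 = 5.16.
Because errors are independent across components, Cov(Tᵢ,Tⱼ) = Cov(Xᵢ,Xⱼ); the off-diagonal part of the true-score variance is the same as above.
True-score variance = [0.61 + 0.75 + 0.94] + 2.16 = 2.3 + 2.16 = 4.46.
Reliability = 4.46 / 5.16 = 0.864.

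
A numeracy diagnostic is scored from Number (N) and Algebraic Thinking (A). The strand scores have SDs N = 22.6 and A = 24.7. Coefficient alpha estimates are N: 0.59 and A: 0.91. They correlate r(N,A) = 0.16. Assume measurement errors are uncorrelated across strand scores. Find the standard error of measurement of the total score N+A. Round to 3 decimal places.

Var(total) = 1120.85 + 178.63 = 1299.48.
True-score variance = 856.53 + 178.63 = 1035.16, so reliability = 0.7966.
Error variance = 1299.48 − 1035.16 = 264.32; SEM = √264.32 = 16.258.

16.258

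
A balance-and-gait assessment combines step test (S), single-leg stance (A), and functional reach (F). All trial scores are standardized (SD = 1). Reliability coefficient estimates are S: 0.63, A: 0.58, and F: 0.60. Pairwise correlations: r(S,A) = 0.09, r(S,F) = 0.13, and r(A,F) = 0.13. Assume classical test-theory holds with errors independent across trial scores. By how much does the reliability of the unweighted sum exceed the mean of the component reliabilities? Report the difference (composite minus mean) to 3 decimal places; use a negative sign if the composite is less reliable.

Var(sum) = 3 + 0.7 = 3.7; true-score variance = 1.81 + 0.7 = 2.51; composite reliability = 0.6784.
Mean component reliability = 0.6033.
Difference = 0.6784 − 0.6033 = 0.075.

0.075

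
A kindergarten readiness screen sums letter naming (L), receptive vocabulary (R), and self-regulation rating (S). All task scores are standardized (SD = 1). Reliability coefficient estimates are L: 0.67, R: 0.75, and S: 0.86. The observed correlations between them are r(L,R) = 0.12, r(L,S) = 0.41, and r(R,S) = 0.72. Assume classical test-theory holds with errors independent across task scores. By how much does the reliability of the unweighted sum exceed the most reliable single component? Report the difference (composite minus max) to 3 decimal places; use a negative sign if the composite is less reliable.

0.009

Var(sum) = 3 + 2.5 = 5.5; true-score variance = 2.28 + 2.5 = 4.78; composite reliability = 0.8691.
Max component reliability = 0.8600.
Difference = 0.8691 − 0.8600 = 0.009.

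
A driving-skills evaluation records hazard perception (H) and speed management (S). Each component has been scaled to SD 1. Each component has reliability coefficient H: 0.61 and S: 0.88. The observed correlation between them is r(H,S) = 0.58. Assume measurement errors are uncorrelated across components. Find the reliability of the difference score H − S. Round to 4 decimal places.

Var(H−S) = 1 + 1 − 2·0.58 = 2 − 1.16 = 0.84.
Under uncorrelated errors the observed covariances equal the true-score covariances, so only the own-variance terms attenuate.
True-score variance = [0.61 + 0.88] − 1.16 = 1.49 − 1.16 = 0.33.
Reliability = 0.33 / 0.84 = 0.3929.

0.3929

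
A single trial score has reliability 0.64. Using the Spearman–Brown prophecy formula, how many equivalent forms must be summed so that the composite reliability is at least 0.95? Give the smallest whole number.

11

k ≥ ρ*(1−ρ₁)/(ρ₁(1−ρ*)) = 0.95·0.36 / (0.64·0.05) = 10.687.
Smallest integer k = 11.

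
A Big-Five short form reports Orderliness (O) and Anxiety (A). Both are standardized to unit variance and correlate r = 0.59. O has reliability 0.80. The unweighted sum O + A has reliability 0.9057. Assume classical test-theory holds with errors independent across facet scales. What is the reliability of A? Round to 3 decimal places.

Var(O+A) = 2 + 2·0.59 = 3.180.
True-score variance = ρ_O + ρ_A + 2·0.59, so 0.9057 = (0.80 + ρ_A + 1.18) / 3.180.
ρ_A = 0.9057·3.180 − 0.80 − 1.18 = 0.900.

0.900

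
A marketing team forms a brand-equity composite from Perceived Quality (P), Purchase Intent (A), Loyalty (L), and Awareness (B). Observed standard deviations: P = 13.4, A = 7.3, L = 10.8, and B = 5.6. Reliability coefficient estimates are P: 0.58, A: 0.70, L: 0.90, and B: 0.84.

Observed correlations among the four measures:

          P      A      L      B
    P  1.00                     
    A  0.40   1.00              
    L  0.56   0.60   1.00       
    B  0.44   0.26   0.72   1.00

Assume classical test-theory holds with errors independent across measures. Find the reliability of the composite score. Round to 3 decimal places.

0.879

Var(P+A+L+B) = 13.4² + 7.3² + 10.8² + 5.6² + 2·[13.4·7.3·0.40 + 13.4·10.8·0.56 + 13.4·5.6·0.44 + 7.3·10.8·0.60 + 7.3·5.6·0.26 + 10.8·5.6·0.72] = 380.85 + 509.334 = 890.184.
Because errors are independent across components, Cov(Tᵢ,Tⱼ) = Cov(Xᵢ,Xⱼ); the off-diagonal part of the true-score variance is the same as above.
True-score variance = [13.4²·0.58 + 7.3²·0.70 + 10.8²·0.90 + 5.6²·0.84] + 509.334 = 272.766 + 509.334 = 782.101.
Reliability = 782.101 / 890.184 = 0.879.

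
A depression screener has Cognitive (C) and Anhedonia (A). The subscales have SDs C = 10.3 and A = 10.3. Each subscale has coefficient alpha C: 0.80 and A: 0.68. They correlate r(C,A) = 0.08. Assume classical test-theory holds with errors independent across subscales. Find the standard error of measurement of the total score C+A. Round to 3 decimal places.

7.427

Var(total) = 212.18 + 16.9744 = 229.154.
True-score variance = 157.013 + 16.9744 = 173.988, so reliability = 0.7593.
Error variance = 229.154 − 173.988 = 55.1668; SEM = √55.1668 = 7.427.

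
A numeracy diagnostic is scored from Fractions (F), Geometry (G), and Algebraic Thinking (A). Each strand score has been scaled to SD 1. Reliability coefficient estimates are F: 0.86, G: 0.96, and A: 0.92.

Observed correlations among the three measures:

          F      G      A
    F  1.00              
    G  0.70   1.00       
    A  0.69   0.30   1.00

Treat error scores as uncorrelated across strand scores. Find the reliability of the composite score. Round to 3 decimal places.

Var(F+G+A) = 3 + 2·[0.70 + 0.69 + 0.30] = 3 + 3.38 = 6.38.
Because errors are independent across components, Cov(Tᵢ,Tⱼ) = Cov(Xᵢ,Xⱼ); the off-diagonal part of the true-score variance is the same as above.
True-score variance = [0.86 + 0.96 + 0.92] + 3.38 = 2.74 + 3.38 = 6.12.
Reliability = 6.12 / 6.38 = 0.959.

0.959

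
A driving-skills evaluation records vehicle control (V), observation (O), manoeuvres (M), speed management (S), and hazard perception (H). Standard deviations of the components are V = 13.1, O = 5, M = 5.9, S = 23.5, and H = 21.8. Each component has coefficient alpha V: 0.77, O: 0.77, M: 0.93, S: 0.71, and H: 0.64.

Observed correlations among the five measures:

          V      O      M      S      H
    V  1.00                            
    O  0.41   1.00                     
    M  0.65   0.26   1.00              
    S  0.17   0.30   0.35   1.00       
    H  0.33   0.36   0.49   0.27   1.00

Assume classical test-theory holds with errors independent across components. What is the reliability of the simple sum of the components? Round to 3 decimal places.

Var(V+O+M+S+H) = 13.1² + 5² + 5.9² + 23.5² + 21.8² + 2·[13.1·5·0.41 + 13.1·5.9·0.65 + 13.1·23.5·0.17 + 13.1·21.8·0.33 + 5·5.9·0.26 + 5·23.5·0.30 + 5·21.8·0.36 + 5.9·23.5·0.35 + 5.9·21.8·0.49 + 23.5·21.8·0.27] = 1258.91 + 1111.4 = 2370.31.
Under uncorrelated errors the observed covariances equal the true-score covariances, so only the own-variance terms attenuate.
True-score variance = [13.1²·0.77 + 5²·0.77 + 5.9²·0.93 + 23.5²·0.71 + 21.8²·0.64] + 1111.4 = 880.014 + 1111.4 = 1991.42.
Reliability = 1991.42 / 2370.31 = 0.840.

0.840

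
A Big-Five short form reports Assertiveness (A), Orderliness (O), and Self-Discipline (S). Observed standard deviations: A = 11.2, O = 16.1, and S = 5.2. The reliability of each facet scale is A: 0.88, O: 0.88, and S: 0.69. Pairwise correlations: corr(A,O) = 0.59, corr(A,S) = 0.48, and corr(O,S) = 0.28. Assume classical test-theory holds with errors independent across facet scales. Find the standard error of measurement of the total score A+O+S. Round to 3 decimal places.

7.385

Var(total) = 411.69 + 315.571 = 727.261.
True-score variance = 357.15 + 315.571 = 672.721, so reliability = 0.9250.
Error variance = 727.261 − 672.721 = 54.5404; SEM = √54.5404 = 7.385.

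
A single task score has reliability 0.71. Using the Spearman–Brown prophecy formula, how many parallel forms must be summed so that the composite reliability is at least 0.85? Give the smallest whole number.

3

k ≥ ρ*(1−ρ₁)/(ρ₁(1−ρ*)) = 0.85·0.29 / (0.71·0.15) = 2.315.
Smallest integer k = 3.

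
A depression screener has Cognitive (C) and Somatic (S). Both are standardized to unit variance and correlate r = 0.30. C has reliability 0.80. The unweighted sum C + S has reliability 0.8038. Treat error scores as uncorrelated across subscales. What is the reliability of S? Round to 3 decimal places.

Var(C+S) = 2 + 2·0.30 = 2.600.
True-score variance = ρ_C + ρ_S + 2·0.30, so 0.8038 = (0.80 + ρ_S + 0.60) / 2.600.
ρ_S = 0.8038·2.600 − 0.80 − 0.60 = 0.690.

0.690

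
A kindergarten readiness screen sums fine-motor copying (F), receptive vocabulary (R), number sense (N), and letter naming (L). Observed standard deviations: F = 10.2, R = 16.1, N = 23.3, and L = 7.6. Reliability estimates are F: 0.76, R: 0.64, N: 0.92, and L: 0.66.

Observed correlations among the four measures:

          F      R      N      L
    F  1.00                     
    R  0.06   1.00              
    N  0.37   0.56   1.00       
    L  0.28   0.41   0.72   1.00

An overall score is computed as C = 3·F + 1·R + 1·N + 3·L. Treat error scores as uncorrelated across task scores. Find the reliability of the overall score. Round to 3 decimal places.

0.886

Var(C) = 3²·10.2² + 16.1² + 23.3² + 3²·7.6² + 2·[3·10.2·16.1·0.06 + 3·10.2·23.3·0.37 + 9·10.2·7.6·0.28 + 16.1·23.3·0.56 + 3·16.1·7.6·0.41 + 3·23.3·7.6·0.72] = 2258.3 + 2463.56 = 4721.86.
Under uncorrelated errors the observed covariances equal the true-score covariances, so only the own-variance terms attenuate.
True-score variance = [3²·10.2²·0.76 + 16.1²·0.64 + 23.3²·0.92 + 3²·7.6²·0.66] + 2463.56 = 1720.08 + 2463.56 = 4183.64.
Reliability = 4183.64 / 4721.86 = 0.886.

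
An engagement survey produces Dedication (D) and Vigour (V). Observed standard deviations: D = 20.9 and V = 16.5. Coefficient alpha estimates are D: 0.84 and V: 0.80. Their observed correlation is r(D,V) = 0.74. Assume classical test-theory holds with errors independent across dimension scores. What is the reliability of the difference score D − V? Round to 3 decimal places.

0.374

Var(D−V) = 20.9² + 16.5² − 2·20.9·16.5·0.74 = 709.06 − 510.378 = 198.682.
With uncorrelated errors the cross-covariances are all true-score covariance, so they carry over unchanged; only the diagonal terms shrink to ρᵢσᵢ².
True-score variance = [20.9²·0.84 + 16.5²·0.80] − 510.378 = 584.72 − 510.378 = 74.3424.
Reliability = 74.3424 / 198.682 = 0.374.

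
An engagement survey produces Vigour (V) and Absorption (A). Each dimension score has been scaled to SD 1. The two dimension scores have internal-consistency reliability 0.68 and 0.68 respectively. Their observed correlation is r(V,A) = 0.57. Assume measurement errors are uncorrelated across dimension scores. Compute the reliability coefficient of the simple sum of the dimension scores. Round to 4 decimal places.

0.7962

Var(V+A) = 2 + 2·[0.57] = 2 + 1.14 = 3.14.
Because errors are independent across components, Cov(Tᵢ,Tⱼ) = Cov(Xᵢ,Xⱼ); the off-diagonal part of the true-score variance is the same as above.
True-score variance = [0.68 + 0.68] + 1.14 = 1.36 + 1.14 = 2.5.
Reliability = 2.5 / 3.14 = 0.7962.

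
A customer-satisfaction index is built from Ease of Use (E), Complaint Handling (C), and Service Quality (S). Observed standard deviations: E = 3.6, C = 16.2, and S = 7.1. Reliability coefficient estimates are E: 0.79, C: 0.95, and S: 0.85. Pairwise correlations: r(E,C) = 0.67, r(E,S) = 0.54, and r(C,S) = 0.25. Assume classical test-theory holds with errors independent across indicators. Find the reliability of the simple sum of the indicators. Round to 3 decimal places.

Var(E+C+S) = 3.6² + 16.2² + 7.1² + 2·[3.6·16.2·0.67 + 3.6·7.1·0.54 + 16.2·7.1·0.25] = 325.81 + 163.264 = 489.074.
Because errors are independent across components, Cov(Tᵢ,Tⱼ) = Cov(Xᵢ,Xⱼ); the off-diagonal part of the true-score variance is the same as above.
True-score variance = [3.6²·0.79 + 16.2²·0.95 + 7.1²·0.85] + 163.264 = 302.405 + 163.264 = 465.668.
Reliability = 465.668 / 489.074 = 0.952.

0.952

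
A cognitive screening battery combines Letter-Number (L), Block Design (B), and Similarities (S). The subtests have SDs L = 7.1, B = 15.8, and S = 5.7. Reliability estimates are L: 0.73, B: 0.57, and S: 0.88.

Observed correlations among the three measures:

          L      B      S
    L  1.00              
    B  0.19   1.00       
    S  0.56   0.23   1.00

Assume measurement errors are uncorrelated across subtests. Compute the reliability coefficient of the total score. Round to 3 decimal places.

Var(L+B+S) = 7.1² + 15.8² + 5.7² + 2·[7.1·15.8·0.19 + 7.1·5.7·0.56 + 15.8·5.7·0.23] = 332.54 + 129.382 = 461.922.
With uncorrelated errors the cross-covariances are all true-score covariance, so they carry over unchanged; only the diagonal terms shrink to ρᵢσᵢ².
True-score variance = [7.1²·0.73 + 15.8²·0.57 + 5.7²·0.88] + 129.382 = 207.685 + 129.382 = 337.068.
Reliability = 337.068 / 461.922 = 0.730.

0.730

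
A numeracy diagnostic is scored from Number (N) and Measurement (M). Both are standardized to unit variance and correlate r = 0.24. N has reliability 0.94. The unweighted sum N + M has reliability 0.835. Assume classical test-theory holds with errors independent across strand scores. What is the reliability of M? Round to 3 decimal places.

Var(N+M) = 2 + 2·0.24 = 2.480.
True-score variance = ρ_N + ρ_M + 2·0.24, so 0.835 = (0.94 + ρ_M + 0.48) / 2.480.
ρ_M = 0.835·2.480 − 0.94 − 0.48 = 0.651.

0.651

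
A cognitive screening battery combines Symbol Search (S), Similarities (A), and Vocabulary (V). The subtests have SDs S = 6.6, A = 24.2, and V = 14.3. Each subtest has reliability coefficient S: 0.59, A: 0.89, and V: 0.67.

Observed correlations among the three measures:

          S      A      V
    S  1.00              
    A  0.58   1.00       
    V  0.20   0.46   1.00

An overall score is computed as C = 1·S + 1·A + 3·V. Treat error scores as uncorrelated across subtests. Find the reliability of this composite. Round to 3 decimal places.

Var(C) = 6.6² + 24.2² + 3²·14.3² + 2·[6.6·24.2·0.58 + 3·6.6·14.3·0.20 + 3·24.2·14.3·0.46] = 2469.61 + 1253.66 = 3723.27.
Because errors are independent across components, Cov(Tᵢ,Tⱼ) = Cov(Xᵢ,Xⱼ); the off-diagonal part of the true-score variance is the same as above.
True-score variance = [6.6²·0.59 + 24.2²·0.89 + 3²·14.3²·0.67] + 1253.66 = 1779.99 + 1253.66 = 3033.65.
Reliability = 3033.65 / 3723.27 = 0.815.

0.815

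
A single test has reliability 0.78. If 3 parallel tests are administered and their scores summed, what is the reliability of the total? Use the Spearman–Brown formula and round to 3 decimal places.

0.914

ρ_k = kρ / (1 + (k−1)ρ) = 3·0.78 / (1 + 2·0.78) = 2.340 / 2.560 = 0.914.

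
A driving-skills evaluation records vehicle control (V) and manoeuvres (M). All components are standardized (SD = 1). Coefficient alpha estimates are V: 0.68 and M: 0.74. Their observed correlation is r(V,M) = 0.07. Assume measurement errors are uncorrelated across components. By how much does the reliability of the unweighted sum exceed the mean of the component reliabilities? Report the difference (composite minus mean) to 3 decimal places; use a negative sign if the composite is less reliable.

Var(sum) = 2 + 0.14 = 2.14; true-score variance = 1.42 + 0.14 = 1.56; composite reliability = 0.7290.
Mean component reliability = 0.7100.
Difference = 0.7290 − 0.7100 = 0.019.

0.019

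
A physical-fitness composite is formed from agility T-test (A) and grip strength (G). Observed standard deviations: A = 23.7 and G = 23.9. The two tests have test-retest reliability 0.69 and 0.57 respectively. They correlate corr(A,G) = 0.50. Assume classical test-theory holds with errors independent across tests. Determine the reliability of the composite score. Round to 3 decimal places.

0.753

Var(A+G) = 23.7² + 23.9² + 2·[23.7·23.9·0.50] = 1132.9 + 566.43 = 1699.33.
With uncorrelated errors the cross-covariances are all true-score covariance, so they carry over unchanged; only the diagonal terms shrink to ρᵢσᵢ².
True-score variance = [23.7²·0.69 + 23.9²·0.57] + 566.43 = 713.156 + 566.43 = 1279.59.
Reliability = 1279.59 / 1699.33 = 0.753.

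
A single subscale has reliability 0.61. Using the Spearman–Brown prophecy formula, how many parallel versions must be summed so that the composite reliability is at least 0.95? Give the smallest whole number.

13

k ≥ ρ*(1−ρ₁)/(ρ₁(1−ρ*)) = 0.95·0.39 / (0.61·0.05) = 12.148.
Smallest integer k = 13.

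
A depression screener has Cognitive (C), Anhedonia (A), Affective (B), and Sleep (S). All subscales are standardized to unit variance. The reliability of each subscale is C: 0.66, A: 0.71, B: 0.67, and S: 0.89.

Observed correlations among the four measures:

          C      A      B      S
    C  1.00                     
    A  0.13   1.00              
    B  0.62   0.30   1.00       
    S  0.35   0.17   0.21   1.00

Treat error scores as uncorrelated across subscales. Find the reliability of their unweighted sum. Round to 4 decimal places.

Var(C+A+B+S) = 4 + 2·[0.13 + 0.62 + 0.35 + 0.30 + 0.17 + 0.21] = 4 + 3.56 = 7.56.
Under uncorrelated errors the observed covariances equal the true-score covariances, so only the own-variance terms attenuate.
True-score variance = [0.66 + 0.71 + 0.67 + 0.89] + 3.56 = 2.93 + 3.56 = 6.49.
Reliability = 6.49 / 7.56 = 0.8585.

0.8585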